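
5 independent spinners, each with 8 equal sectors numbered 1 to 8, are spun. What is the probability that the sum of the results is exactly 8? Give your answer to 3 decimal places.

0.001

There are 8^5 = 32768 equally likely outcomes.
The number of ordered 5-tuples from {1,…,8} summing to 8 is 35.
P(sum = 8) = 35/32768 ≈ 0.001.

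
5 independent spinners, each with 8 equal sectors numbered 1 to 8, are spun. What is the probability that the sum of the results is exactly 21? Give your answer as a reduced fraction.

There are 8^5 = 32768 equally likely outcomes.
The number of ordered 5-tuples from {1,…,8} summing to 21 is 2380.
P(sum = 21) = 2380/32768 = 595/8192.

595/8192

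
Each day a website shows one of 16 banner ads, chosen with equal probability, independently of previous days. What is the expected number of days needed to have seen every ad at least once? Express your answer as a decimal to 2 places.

54.09

After i distinct types are collected, each trial gives a new one with probability (16−i)/16, so the expected wait for the next new type is 16/(16−i).
E = 16/16 + 16/15 + 16/14 + 16/13 + 16/12 + 16/11 + 16/10 + 16/9 + 16/8 + 16/7 + 16/6 + 16/5 + 16/4 + 16/3 + 16/2 + 16/1 = 2436559/45045 ≈ 54.09.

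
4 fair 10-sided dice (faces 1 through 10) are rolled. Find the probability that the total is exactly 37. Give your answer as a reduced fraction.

There are 10^4 = 10000 equally likely outcomes.
The number of ordered 4-tuples from {1,…,10} summing to 37 is 20.
P(sum = 37) = 20/10000 = 1/500.

1/500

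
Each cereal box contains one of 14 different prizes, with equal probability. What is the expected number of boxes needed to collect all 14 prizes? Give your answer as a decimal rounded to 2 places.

After i distinct types are collected, each trial gives a new one with probability (14−i)/14, so the expected wait for the next new type is 14/(14−i).
E = 14/14 + 14/13 + 14/12 + 14/11 + 14/10 + 14/9 + 14/8 + 14/7 + 14/6 + 14/5 + 14/4 + 14/3 + 14/2 + 14/1 = 1171733/25740 ≈ 45.52.

45.52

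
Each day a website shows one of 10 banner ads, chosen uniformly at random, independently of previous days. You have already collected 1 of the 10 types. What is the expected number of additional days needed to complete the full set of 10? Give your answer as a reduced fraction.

7129/252

Starting from 1 distinct type, each trial gives a new one with probability (10−i)/10 when i types are held, so the wait for the next new type is 10/(10−i).
E = 10/9 + 10/8 + 10/7 + 10/6 + 10/5 + 10/4 + 10/3 + 10/2 + 10/1 = 7129/252.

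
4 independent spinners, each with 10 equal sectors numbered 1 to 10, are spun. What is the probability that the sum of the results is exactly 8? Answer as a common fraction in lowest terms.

7/2000

There are 10^4 = 10000 equally likely outcomes.
The number of ordered 4-tuples from {1,…,10} summing to 8 is 35.
P(sum = 8) = 35/10000 = 7/2000.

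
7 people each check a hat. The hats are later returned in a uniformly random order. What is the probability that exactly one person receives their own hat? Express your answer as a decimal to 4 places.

Choose which one is fixed: C(7,1) = 7 ways.
The remaining 6 must have no fixed point: D(6) = 265.
P = 7·265/5040 = 53/144 ≈ 0.3681.

0.3681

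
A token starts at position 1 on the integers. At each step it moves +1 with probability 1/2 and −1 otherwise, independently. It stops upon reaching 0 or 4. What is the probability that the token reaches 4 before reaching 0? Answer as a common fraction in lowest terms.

With a fair step, P(i) = ½P(i−1) + ½P(i+1) with P(0)=0, P(4)=1 has the linear solution P(i) = i/4.
P(1) = 1/4.

1/4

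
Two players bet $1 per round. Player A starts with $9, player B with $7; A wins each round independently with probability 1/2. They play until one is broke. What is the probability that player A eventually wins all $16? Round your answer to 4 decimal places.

With a fair step, P(i) = ½P(i−1) + ½P(i+1) with P(0)=0, P(16)=1 has the linear solution P(i) = i/16.
P(9) = 9/16 ≈ 0.5625.

0.5625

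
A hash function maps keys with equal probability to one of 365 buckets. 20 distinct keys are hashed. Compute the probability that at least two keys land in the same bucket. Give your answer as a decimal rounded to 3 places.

It's easier to compute the probability that all 20 are distinct.
P(all distinct) = 365/365 · 364/365 · ··· · 346/365 ≈ 0.589.
So the probability of at least one match is 1 − 0.589 = 0.411.

0.411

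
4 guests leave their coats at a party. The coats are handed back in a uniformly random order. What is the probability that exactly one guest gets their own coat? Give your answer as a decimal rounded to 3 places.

0.333

Choose which one is fixed: C(4,1) = 4 ways.
The remaining 3 must have no fixed point: D(3) = 2.
P = 4·2/24 = 1/3 ≈ 0.333.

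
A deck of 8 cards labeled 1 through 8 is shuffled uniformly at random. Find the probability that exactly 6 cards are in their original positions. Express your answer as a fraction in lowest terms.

Choose which 6 of the 8 are fixed: C(8,6) = 28 ways.
The remaining 2 must have no fixed point: D(2) = 1.
P = 28·1/40320 = 1/1440.

1/1440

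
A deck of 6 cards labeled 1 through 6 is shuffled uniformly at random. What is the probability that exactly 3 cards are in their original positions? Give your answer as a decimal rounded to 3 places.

Choose which 3 of the 6 are fixed: C(6,3) = 20 ways.
The remaining 3 must have no fixed point: D(3) = 2.
P = 20·2/720 = 1/18 ≈ 0.056.

0.056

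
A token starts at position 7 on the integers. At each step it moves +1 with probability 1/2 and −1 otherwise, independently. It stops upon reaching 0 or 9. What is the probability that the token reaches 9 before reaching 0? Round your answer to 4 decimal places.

0.7778

With a fair step, P(i) = ½P(i−1) + ½P(i+1) with P(0)=0, P(9)=1 has the linear solution P(i) = i/9.
P(7) = 7/9 ≈ 0.7778.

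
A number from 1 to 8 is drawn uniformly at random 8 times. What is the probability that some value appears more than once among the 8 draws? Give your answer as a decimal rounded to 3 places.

0.998

P(all 8 different) = 8/8 · 7/8 · ··· · 1/8 ≈ 0.002.
P(at least two equal) = 1 − 0.002 = 0.998.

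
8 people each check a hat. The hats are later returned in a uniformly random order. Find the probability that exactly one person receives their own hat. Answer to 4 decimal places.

0.3679

Choose which one is fixed: C(8,1) = 8 ways.
The remaining 7 must have no fixed point: D(7) = 1854.
P = 8·1854/40320 = 103/280 ≈ 0.3679.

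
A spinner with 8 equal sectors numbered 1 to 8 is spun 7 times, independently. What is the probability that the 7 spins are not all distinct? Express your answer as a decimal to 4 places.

P(all 7 different) = 8/8 · 7/8 · ··· · 2/8 ≈ 0.0192.
P(at least two equal) = 1 − 0.0192 = 0.9808.

0.9808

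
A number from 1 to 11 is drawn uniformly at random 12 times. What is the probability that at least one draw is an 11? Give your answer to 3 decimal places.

0.681

P(no draw is an 11) = (10/11)^12 ≈ 0.319.
P(at least one) = 1 − 0.319 = 0.681.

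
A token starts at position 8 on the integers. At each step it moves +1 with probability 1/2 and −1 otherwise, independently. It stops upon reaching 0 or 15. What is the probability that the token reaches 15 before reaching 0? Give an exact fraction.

With a fair step, P(i) = ½P(i−1) + ½P(i+1) with P(0)=0, P(15)=1 has the linear solution P(i) = i/15.
P(8) = 8/15.

8/15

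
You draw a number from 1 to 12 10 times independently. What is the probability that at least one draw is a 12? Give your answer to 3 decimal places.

0.581

P(no draw is a 12) = (11/12)^10 ≈ 0.419.
P(at least one) = 1 − 0.419 = 0.581.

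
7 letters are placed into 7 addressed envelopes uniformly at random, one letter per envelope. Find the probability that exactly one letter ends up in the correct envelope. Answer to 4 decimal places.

0.3681

Choose which one is fixed: C(7,1) = 7 ways.
The remaining 6 must have no fixed point: D(6) = 265.
P = 7·265/5040 = 53/144 ≈ 0.3681.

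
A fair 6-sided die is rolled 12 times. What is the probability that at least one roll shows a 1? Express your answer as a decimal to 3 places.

0.888

P(no roll shows a 1) = (5/6)^12 ≈ 0.112.
P(at least one) = 1 − 0.112 = 0.888.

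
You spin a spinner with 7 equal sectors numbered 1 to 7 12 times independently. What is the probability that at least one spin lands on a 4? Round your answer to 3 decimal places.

P(no spin lands on a 4) = (6/7)^12 ≈ 0.157.
P(at least one) = 1 − 0.157 = 0.843.

0.843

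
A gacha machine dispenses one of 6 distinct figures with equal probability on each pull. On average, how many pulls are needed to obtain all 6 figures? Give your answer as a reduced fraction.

After i distinct types are collected, each trial gives a new one with probability (6−i)/6, so the expected wait for the next new type is 6/(6−i).
E = 6/6 + 6/5 + 6/4 + 6/3 + 6/2 + 6/1 = 147/10.

147/10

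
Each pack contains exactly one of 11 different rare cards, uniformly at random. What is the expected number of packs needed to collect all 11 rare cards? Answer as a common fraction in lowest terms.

83711/2520

After i distinct types are collected, each trial gives a new one with probability (11−i)/11, so the expected wait for the next new type is 11/(11−i).
E = 11/11 + 11/10 + 11/9 + 11/8 + 11/7 + 11/6 + 11/5 + 11/4 + 11/3 + 11/2 + 11/1 = 83711/2520.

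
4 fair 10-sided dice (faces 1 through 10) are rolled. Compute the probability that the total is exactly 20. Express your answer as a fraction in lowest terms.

633/10000

There are 10^4 = 10000 equally likely outcomes.
The number of ordered 4-tuples from {1,…,10} summing to 20 is 633.
P(sum = 20) = 633/10000.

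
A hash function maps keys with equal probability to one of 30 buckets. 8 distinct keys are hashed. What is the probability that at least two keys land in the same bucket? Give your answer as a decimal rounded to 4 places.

0.6403

It's easier to compute the probability that all 8 are distinct.
P(all distinct) = 30/30 · 29/30 · ··· · 23/30 ≈ 0.3597.
So the probability of at least one match is 1 − 0.3597 = 0.6403.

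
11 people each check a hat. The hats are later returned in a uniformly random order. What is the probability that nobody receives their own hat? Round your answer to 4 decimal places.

0.3679

This is the derangement probability: permutations of 11 with no fixed point.
D(11) = 11! · (1 − 1/1! + 1/2! − ··· + (−1)^11/11!) = 14684570.
P = 14684570/39916800 = 1468457/3991680 ≈ 0.3679.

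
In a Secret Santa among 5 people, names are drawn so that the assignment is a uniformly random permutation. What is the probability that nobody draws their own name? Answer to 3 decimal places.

This is the derangement probability: permutations of 5 with no fixed point.
D(5) = 5! · (1 − 1/1! + 1/2! − ··· + (−1)^5/5!) = 44.
P = 44/120 = 11/30 ≈ 0.367.

0.367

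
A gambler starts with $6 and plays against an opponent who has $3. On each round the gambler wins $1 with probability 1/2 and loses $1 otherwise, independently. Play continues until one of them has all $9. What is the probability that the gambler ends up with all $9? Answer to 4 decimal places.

0.6667

With a fair step, P(i) = ½P(i−1) + ½P(i+1) with P(0)=0, P(9)=1 has the linear solution P(i) = i/9.
P(6) = 6/9 = 2/3 ≈ 0.6667.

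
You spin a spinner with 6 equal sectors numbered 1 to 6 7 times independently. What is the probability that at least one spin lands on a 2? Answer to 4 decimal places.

P(no spin lands on a 2) = (5/6)^7 ≈ 0.2791.
P(at least one) = 1 − 0.2791 = 0.7209.

0.7209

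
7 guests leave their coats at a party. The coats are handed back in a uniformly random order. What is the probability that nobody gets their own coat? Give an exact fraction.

This is the derangement probability: permutations of 7 with no fixed point.
D(7) = 7! · (1 − 1/1! + 1/2! − ··· + (−1)^7/7!) = 1854.
P = 1854/5040 = 103/280.

103/280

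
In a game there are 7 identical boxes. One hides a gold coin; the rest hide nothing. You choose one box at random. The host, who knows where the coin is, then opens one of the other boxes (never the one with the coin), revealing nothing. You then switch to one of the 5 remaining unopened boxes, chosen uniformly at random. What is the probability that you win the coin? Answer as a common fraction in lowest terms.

6/35

Your original box holds the coin with probability 1/7, so the other 6 collectively hold it with probability 6/7.
The host can always find an empty box to open, so this doesn't change that 6/7; it is now spread over the 5 remaining unopened boxes.
P(win by switching) = (6/7) · (1/5) = 6/35.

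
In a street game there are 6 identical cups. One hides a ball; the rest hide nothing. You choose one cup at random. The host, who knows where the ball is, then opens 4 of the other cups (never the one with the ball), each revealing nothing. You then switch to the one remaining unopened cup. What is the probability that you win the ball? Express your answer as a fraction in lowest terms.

5/6

Your original cup holds the ball with probability 1/6, so the other 5 collectively hold it with probability 5/6.
The host can always find 4 empty cups to open, so the reveals don't change that 5/6; it is now spread over the 1 remaining unopened cup.
P(win by switching) = (5/6) · (1/1) = 5/6.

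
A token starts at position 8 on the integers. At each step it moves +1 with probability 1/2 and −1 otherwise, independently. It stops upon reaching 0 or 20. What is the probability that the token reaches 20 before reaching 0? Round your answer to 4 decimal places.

With a fair step, P(i) = ½P(i−1) + ½P(i+1) with P(0)=0, P(20)=1 has the linear solution P(i) = i/20.
P(8) = 8/20 = 2/5 ≈ 0.4000.

0.4000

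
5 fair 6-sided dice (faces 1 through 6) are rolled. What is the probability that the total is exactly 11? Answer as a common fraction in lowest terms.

205/7776

There are 6^5 = 7776 equally likely outcomes.
The number of ordered 5-tuples from {1,…,6} summing to 11 is 205.
P(sum = 11) = 205/7776.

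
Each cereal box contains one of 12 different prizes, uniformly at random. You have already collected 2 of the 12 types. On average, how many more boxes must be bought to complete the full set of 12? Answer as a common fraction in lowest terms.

Starting from 2 distinct types, each trial gives a new one with probability (12−i)/12 when i types are held, so the wait for the next new type is 12/(12−i).
E = 12/10 + 12/9 + 12/8 + 12/7 + 12/6 + 12/5 + 12/4 + 12/3 + 12/2 + 12/1 = 7381/210.

7381/210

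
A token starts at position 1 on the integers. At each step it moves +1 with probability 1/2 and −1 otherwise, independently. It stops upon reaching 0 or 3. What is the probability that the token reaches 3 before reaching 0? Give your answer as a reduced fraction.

1/3

With a fair step, P(i) = ½P(i−1) + ½P(i+1) with P(0)=0, P(3)=1 has the linear solution P(i) = i/3.
P(1) = 1/3.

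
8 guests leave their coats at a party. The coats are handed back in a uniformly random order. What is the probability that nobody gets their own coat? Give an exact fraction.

This is the derangement probability: permutations of 8 with no fixed point.
D(8) = 8! · (1 − 1/1! + 1/2! − ··· + (−1)^8/8!) = 14833.
P = 14833/40320 = 2119/5760.

2119/5760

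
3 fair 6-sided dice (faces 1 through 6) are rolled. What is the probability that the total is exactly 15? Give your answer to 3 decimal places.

0.046

There are 6^3 = 216 equally likely outcomes.
The number of ordered 3-tuples from {1,…,6} summing to 15 is 10.
P(sum = 15) = 10/216 = 5/108 ≈ 0.046.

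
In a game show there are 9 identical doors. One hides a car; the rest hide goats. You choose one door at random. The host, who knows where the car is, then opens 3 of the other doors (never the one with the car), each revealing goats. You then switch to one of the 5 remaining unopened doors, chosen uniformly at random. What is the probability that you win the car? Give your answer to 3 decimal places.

Your original door holds the car with probability 1/9, so the other 8 collectively hold it with probability 8/9.
The host can always find 3 empty doors to open, so the reveals don't change that 8/9; it is now spread over the 5 remaining unopened doors.
P(win by switching) = (8/9) · (1/5) = 8/45 ≈ 0.178.

0.178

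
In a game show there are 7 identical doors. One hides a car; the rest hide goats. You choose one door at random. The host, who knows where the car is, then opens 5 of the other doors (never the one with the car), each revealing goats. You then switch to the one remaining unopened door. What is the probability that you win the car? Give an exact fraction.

6/7

Your original door holds the car with probability 1/7, so the other 6 collectively hold it with probability 6/7.
The host can always find 5 empty doors to open, so the reveals don't change that 6/7; it is now spread over the 1 remaining unopened door.
P(win by switching) = (6/7) · (1/1) = 6/7.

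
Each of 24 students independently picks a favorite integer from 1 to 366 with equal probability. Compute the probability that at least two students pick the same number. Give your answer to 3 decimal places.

It's easier to compute the probability that all 24 are distinct.
P(all distinct) = 366/366 · 365/366 · ··· · 343/366 ≈ 0.463.
So the probability of at least one match is 1 − 0.463 = 0.537.

0.537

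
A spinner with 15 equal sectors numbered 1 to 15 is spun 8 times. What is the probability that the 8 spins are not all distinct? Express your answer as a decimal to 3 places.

P(all 8 different) = 15/15 · 14/15 · ··· · 8/15 ≈ 0.101.
P(at least two equal) = 1 − 0.101 = 0.899.

0.899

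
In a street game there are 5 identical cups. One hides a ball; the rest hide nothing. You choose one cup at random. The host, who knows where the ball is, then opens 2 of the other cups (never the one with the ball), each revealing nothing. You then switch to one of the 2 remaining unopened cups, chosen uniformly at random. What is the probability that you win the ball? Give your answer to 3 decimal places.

Your original cup holds the ball with probability 1/5, so the other 4 collectively hold it with probability 4/5.
The host can always find 2 empty cups to open, so the reveals don't change that 4/5; it is now spread over the 2 remaining unopened cups.
P(win by switching) = (4/5) · (1/2) = 2/5 ≈ 0.400.

0.400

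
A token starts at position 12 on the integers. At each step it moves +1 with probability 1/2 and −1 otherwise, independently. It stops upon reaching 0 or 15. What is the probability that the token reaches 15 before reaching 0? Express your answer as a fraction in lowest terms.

4/5

With a fair step, P(i) = ½P(i−1) + ½P(i+1) with P(0)=0, P(15)=1 has the linear solution P(i) = i/15.
P(12) = 12/15 = 4/5.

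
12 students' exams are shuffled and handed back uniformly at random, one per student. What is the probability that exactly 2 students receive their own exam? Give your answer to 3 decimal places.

Choose which 2 of the 12 are fixed: C(12,2) = 66 ways.
The remaining 10 must have no fixed point: D(10) = 1334961.
P = 66·1334961/479001600 = 16481/89600 ≈ 0.184.

0.184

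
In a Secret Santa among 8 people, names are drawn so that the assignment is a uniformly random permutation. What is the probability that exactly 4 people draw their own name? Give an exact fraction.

Choose which 4 of the 8 are fixed: C(8,4) = 70 ways.
The remaining 4 must have no fixed point: D(4) = 9.
P = 70·9/40320 = 1/64.

1/64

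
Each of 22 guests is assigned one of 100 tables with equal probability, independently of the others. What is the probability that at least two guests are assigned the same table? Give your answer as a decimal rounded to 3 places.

0.918

It's easier to compute the probability that all 22 are distinct.
P(all distinct) = 100/100 · 99/100 · ··· · 79/100 ≈ 0.082.
So the probability of at least one match is 1 − 0.082 = 0.918.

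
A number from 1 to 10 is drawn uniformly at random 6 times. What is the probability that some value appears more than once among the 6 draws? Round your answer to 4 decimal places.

0.8488

P(all 6 different) = 10/10 · 9/10 · ··· · 5/10 ≈ 0.1512.
P(at least two equal) = 1 − 0.1512 = 0.8488.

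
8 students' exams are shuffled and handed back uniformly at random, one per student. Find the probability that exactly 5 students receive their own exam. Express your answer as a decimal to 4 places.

Choose which 5 of the 8 are fixed: C(8,5) = 56 ways.
The remaining 3 must have no fixed point: D(3) = 2.
P = 56·2/40320 = 1/360 ≈ 0.0028.

0.0028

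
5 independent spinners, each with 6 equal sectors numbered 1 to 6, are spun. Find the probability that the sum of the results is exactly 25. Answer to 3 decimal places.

There are 6^5 = 7776 equally likely outcomes.
The number of ordered 5-tuples from {1,…,6} summing to 25 is 126.
P(sum = 25) = 126/7776 = 7/432 ≈ 0.016.

0.016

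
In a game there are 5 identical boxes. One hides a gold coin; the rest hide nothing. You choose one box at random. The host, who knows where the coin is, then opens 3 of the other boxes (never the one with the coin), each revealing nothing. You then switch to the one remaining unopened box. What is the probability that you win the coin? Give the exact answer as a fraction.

Your original box holds the coin with probability 1/5, so the other 4 collectively hold it with probability 4/5.
The host can always find 3 empty boxes to open, so the reveals don't change that 4/5; it is now spread over the 1 remaining unopened box.
P(win by switching) = (4/5) · (1/1) = 4/5.

4/5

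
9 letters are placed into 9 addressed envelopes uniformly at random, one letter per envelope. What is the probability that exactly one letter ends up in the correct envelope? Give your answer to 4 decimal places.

Choose which one is fixed: C(9,1) = 9 ways.
The remaining 8 must have no fixed point: D(8) = 14833.
P = 9·14833/362880 = 2119/5760 ≈ 0.3679.

0.3679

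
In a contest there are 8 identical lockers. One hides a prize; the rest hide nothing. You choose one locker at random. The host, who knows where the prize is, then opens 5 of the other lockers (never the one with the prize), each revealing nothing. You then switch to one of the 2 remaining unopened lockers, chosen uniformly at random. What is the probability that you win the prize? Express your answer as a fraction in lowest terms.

Your original locker holds the prize with probability 1/8, so the other 7 collectively hold it with probability 7/8.
The host can always find 5 empty lockers to open, so the reveals don't change that 7/8; it is now spread over the 2 remaining unopened lockers.
P(win by switching) = (7/8) · (1/2) = 7/16.

7/16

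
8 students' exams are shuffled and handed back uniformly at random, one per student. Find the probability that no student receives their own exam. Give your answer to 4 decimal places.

0.3679

This is the derangement probability: permutations of 8 with no fixed point.
D(8) = 8! · (1 − 1/1! + 1/2! − ··· + (−1)^8/8!) = 14833.
P = 14833/40320 = 2119/5760 ≈ 0.3679.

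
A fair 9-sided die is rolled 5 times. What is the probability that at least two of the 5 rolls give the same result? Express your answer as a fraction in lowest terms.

1627/2187

P(all 5 different) = 9/9 · 8/9 · ··· · 5/9 = 560/2187.
P(at least two equal) = 1 − 560/2187 = 1627/2187.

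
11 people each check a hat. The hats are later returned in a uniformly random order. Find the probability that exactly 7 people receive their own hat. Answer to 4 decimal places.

Choose which 7 of the 11 are fixed: C(11,7) = 330 ways.
The remaining 4 must have no fixed point: D(4) = 9.
P = 330·9/39916800 = 1/13440 ≈ 0.0001.

0.0001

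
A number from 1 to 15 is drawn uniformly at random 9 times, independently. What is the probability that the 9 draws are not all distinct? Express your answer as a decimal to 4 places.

0.9528

P(all 9 different) = 15/15 · 14/15 · ··· · 7/15 ≈ 0.0472.
P(at least two equal) = 1 − 0.0472 = 0.9528.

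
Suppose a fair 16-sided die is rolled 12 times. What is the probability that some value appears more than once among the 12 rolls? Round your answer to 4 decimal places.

P(all 12 different) = 16/16 · 15/16 · ··· · 5/16 ≈ 0.0031.
P(at least two equal) = 1 − 0.0031 = 0.9969.

0.9969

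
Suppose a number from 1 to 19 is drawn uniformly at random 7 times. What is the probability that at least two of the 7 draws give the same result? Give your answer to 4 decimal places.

0.7159

P(all 7 different) = 19/19 · 18/19 · ··· · 13/19 ≈ 0.2841.
P(at least two equal) = 1 − 0.2841 = 0.7159.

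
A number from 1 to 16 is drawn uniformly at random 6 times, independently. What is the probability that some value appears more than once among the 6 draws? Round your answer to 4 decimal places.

P(all 6 different) = 16/16 · 15/16 · ··· · 11/16 ≈ 0.3437.
P(at least two equal) = 1 − 0.3437 = 0.6563.

0.6563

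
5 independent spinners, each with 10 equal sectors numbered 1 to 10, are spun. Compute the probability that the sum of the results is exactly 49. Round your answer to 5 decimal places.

There are 10^5 = 100000 equally likely outcomes.
The number of ordered 5-tuples from {1,…,10} summing to 49 is 5.
P(sum = 49) = 5/100000 = 1/20000 ≈ 0.00005.

0.00005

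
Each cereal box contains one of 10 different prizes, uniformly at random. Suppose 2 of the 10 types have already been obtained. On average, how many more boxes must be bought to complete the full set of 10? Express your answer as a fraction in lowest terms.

761/28

Starting from 2 distinct types, each trial gives a new one with probability (10−i)/10 when i types are held, so the wait for the next new type is 10/(10−i).
E = 10/8 + 10/7 + 10/6 + 10/5 + 10/4 + 10/3 + 10/2 + 10/1 = 761/28.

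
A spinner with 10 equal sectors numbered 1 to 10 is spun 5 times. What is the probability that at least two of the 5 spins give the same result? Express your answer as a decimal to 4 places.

P(all 5 different) = 10/10 · 9/10 · ··· · 6/10 ≈ 0.3024.
P(at least two equal) = 1 − 0.3024 = 0.6976.

0.6976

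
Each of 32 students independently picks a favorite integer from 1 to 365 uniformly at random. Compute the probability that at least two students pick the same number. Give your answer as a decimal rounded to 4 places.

It's easier to compute the probability that all 32 are distinct.
P(all distinct) = 365/365 · 364/365 · ··· · 334/365 ≈ 0.2467.
So the probability of at least one match is 1 − 0.2467 = 0.7533.

0.7533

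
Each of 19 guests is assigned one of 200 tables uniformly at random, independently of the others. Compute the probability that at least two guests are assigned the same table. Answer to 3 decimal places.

0.586

It's easier to compute the probability that all 19 are distinct.
P(all distinct) = 200/200 · 199/200 · ··· · 182/200 ≈ 0.414.
So the probability of at least one match is 1 − 0.414 = 0.586.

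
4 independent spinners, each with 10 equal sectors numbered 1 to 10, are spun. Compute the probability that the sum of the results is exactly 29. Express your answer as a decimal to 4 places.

There are 10^4 = 10000 equally likely outcomes.
The number of ordered 4-tuples from {1,…,10} summing to 29 is 348.
P(sum = 29) = 348/10000 = 87/2500 ≈ 0.0348.

0.0348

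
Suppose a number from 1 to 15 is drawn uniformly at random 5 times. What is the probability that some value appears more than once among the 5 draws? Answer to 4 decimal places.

P(all 5 different) = 15/15 · 14/15 · ··· · 11/15 ≈ 0.4745.
P(at least two equal) = 1 − 0.4745 = 0.5255.

0.5255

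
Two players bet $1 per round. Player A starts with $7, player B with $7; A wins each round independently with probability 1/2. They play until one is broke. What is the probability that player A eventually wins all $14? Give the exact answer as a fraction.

1/2

With a fair step, P(i) = ½P(i−1) + ½P(i+1) with P(0)=0, P(14)=1 has the linear solution P(i) = i/14.
P(7) = 7/14 = 1/2.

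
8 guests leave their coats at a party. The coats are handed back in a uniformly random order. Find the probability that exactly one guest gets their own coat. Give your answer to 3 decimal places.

Choose which one is fixed: C(8,1) = 8 ways.
The remaining 7 must have no fixed point: D(7) = 1854.
P = 8·1854/40320 = 103/280 ≈ 0.368.

0.368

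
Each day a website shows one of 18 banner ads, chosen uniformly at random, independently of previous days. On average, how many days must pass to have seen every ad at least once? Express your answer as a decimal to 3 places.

62.912

After i distinct types are collected, each trial gives a new one with probability (18−i)/18, so the expected wait for the next new type is 18/(18−i).
E = 18/18 + 18/17 + 18/16 + 18/15 + 18/14 + 18/13 + 18/12 + 18/11 + 18/10 + 18/9 + 18/8 + 18/7 + 18/6 + 18/5 + 18/4 + 18/3 + 18/2 + 18/1 = 42822903/680680 ≈ 62.912.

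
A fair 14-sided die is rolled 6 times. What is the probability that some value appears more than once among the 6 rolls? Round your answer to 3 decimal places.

P(all 6 different) = 14/14 · 13/14 · ··· · 9/14 ≈ 0.287.
P(at least two equal) = 1 − 0.287 = 0.713.

0.713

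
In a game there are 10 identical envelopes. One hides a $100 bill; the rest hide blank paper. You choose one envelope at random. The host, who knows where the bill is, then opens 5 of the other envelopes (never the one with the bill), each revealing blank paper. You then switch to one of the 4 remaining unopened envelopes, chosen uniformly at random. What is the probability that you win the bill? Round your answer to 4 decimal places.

Your original envelope holds the bill with probability 1/10, so the other 9 collectively hold it with probability 9/10.
The host can always find 5 empty envelopes to open, so the reveals don't change that 9/10; it is now spread over the 4 remaining unopened envelopes.
P(win by switching) = (9/10) · (1/4) = 9/40 ≈ 0.2250.

0.2250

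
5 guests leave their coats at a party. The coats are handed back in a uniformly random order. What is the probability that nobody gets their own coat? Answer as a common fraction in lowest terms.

This is the derangement probability: permutations of 5 with no fixed point.
D(5) = 5! · (1 − 1/1! + 1/2! − ··· + (−1)^5/5!) = 44.
P = 44/120 = 11/30.

11/30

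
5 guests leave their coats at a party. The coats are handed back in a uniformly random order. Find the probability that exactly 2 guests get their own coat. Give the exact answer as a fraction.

1/6

Choose which 2 of the 5 are fixed: C(5,2) = 10 ways.
The remaining 3 must have no fixed point: D(3) = 2.
P = 10·2/120 = 1/6.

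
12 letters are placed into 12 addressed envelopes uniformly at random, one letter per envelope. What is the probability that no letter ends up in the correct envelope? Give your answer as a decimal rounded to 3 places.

This is the derangement probability: permutations of 12 with no fixed point.
D(12) = 12! · (1 − 1/1! + 1/2! − ··· + (−1)^12/12!) = 176214841.
P = 176214841/479001600 = 16019531/43545600 ≈ 0.368.

0.368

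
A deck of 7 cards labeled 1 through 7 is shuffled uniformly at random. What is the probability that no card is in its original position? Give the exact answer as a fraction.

103/280

This is the derangement probability: permutations of 7 with no fixed point.
D(7) = 7! · (1 − 1/1! + 1/2! − ··· + (−1)^7/7!) = 1854.
P = 1854/5040 = 103/280.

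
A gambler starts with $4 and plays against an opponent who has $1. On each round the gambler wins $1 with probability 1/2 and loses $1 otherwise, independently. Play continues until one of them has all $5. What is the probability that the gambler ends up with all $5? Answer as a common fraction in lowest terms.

With a fair step, P(i) = ½P(i−1) + ½P(i+1) with P(0)=0, P(5)=1 has the linear solution P(i) = i/5.
P(4) = 4/5.

4/5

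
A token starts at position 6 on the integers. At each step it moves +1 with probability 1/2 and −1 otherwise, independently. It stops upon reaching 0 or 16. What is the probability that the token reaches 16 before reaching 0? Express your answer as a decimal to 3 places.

0.375

With a fair step, P(i) = ½P(i−1) + ½P(i+1) with P(0)=0, P(16)=1 has the linear solution P(i) = i/16.
P(6) = 6/16 = 3/8 ≈ 0.375.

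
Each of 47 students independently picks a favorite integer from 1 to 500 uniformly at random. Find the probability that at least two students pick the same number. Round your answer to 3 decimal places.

0.893

It's easier to compute the probability that all 47 are distinct.
P(all distinct) = 500/500 · 499/500 · ··· · 454/500 ≈ 0.107.
So the probability of at least one match is 1 − 0.107 = 0.893.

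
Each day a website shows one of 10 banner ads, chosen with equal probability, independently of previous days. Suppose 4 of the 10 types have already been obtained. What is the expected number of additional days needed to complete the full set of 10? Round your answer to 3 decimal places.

24.500

Starting from 4 distinct types, each trial gives a new one with probability (10−i)/10 when i types are held, so the wait for the next new type is 10/(10−i).
E = 10/6 + 10/5 + 10/4 + 10/3 + 10/2 + 10/1 = 49/2 ≈ 24.500.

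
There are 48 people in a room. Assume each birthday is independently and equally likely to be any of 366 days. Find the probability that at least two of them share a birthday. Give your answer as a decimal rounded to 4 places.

It's easier to compute the probability that all 48 are distinct.
P(all distinct) = 366/366 · 365/366 · ··· · 319/366 ≈ 0.0398.
So the probability of at least one match is 1 − 0.0398 = 0.9602.

0.9602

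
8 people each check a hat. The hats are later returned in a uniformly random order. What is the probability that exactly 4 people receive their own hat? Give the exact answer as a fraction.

1/64

Choose which 4 of the 8 are fixed: C(8,4) = 70 ways.
The remaining 4 must have no fixed point: D(4) = 9.
P = 70·9/40320 = 1/64.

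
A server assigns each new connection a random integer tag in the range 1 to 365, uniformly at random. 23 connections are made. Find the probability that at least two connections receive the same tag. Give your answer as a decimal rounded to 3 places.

It's easier to compute the probability that all 23 are distinct.
P(all distinct) = 365/365 · 364/365 · ··· · 343/365 ≈ 0.493.
So the probability of at least one match is 1 − 0.493 = 0.507.

0.507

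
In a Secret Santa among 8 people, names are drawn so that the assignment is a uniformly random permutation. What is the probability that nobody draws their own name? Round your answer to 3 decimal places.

This is the derangement probability: permutations of 8 with no fixed point.
D(8) = 8! · (1 − 1/1! + 1/2! − ··· + (−1)^8/8!) = 14833.
P = 14833/40320 = 2119/5760 ≈ 0.368.

0.368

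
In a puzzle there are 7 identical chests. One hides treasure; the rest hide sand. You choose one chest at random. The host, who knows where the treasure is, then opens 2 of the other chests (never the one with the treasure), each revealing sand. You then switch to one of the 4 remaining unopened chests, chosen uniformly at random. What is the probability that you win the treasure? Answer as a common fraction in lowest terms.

3/14

Your original chest holds the treasure with probability 1/7, so the other 6 collectively hold it with probability 6/7.
The host can always find 2 empty chests to open, so the reveals don't change that 6/7; it is now spread over the 4 remaining unopened chests.
P(win by switching) = (6/7) · (1/4) = 3/14.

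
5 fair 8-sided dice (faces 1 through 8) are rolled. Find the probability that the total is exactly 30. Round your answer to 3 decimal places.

There are 8^5 = 32768 equally likely outcomes.
The number of ordered 5-tuples from {1,…,8} summing to 30 is 926.
P(sum = 30) = 926/32768 = 463/16384 ≈ 0.028.

0.028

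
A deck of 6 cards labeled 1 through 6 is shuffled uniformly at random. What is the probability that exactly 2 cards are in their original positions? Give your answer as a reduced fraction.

3/16

Choose which 2 of the 6 are fixed: C(6,2) = 15 ways.
The remaining 4 must have no fixed point: D(4) = 9.
P = 15·9/720 = 3/16.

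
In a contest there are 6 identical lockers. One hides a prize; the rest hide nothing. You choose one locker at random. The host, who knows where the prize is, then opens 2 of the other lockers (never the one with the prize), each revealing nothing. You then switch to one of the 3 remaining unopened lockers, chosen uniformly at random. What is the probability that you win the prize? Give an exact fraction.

Your original locker holds the prize with probability 1/6, so the other 5 collectively hold it with probability 5/6.
The host can always find 2 empty lockers to open, so the reveals don't change that 5/6; it is now spread over the 3 remaining unopened lockers.
P(win by switching) = (5/6) · (1/3) = 5/18.

5/18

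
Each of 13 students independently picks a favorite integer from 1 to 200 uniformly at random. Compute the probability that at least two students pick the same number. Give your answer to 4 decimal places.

0.3286

It's easier to compute the probability that all 13 are distinct.
P(all distinct) = 200/200 · 199/200 · ··· · 188/200 ≈ 0.6714.
So the probability of at least one match is 1 − 0.6714 = 0.3286.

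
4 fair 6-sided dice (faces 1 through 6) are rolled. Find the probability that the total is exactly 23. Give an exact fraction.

1/324

There are 6^4 = 1296 equally likely outcomes.
The number of ordered 4-tuples from {1,…,6} summing to 23 is 4.
P(sum = 23) = 4/1296 = 1/324.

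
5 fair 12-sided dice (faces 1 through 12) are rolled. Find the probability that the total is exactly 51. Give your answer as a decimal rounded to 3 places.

0.003

There are 12^5 = 248832 equally likely outcomes.
The number of ordered 5-tuples from {1,…,12} summing to 51 is 715.
P(sum = 51) = 715/248832 ≈ 0.003.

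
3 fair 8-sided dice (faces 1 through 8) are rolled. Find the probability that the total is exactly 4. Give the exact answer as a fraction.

There are 8^3 = 512 equally likely outcomes.
The number of ordered 3-tuples from {1,…,8} summing to 4 is 3.
P(sum = 4) = 3/512.

3/512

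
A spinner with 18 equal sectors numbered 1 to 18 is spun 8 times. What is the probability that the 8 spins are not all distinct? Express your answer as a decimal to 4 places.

P(all 8 different) = 18/18 · 17/18 · ··· · 11/18 ≈ 0.1601.
P(at least two equal) = 1 − 0.1601 = 0.8399.

0.8399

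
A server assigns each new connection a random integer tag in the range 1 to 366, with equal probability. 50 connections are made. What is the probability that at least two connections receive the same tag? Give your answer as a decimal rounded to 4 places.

0.9701

It's easier to compute the probability that all 50 are distinct.
P(all distinct) = 366/366 · 365/366 · ··· · 317/366 ≈ 0.0299.
So the probability of at least one match is 1 − 0.0299 = 0.9701.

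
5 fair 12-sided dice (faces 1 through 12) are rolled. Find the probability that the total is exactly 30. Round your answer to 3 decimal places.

There are 12^5 = 248832 equally likely outcomes.
The number of ordered 5-tuples from {1,…,12} summing to 30 is 11901.
P(sum = 30) = 11901/248832 = 3967/82944 ≈ 0.048.

0.048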